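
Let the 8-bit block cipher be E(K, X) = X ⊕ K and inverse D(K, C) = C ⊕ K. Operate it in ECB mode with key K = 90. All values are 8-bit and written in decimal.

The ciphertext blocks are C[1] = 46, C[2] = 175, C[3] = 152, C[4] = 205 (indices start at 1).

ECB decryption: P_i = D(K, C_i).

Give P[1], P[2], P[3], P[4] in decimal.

P[1] = 116, P[2] = 245, P[3] = 194, P[4] = 151

P[1]: D(K, 46) = 116.
P[2]: D(K, 175) = 245.
P[3]: D(K, 152) = 194.
P[4]: D(K, 205) = 151.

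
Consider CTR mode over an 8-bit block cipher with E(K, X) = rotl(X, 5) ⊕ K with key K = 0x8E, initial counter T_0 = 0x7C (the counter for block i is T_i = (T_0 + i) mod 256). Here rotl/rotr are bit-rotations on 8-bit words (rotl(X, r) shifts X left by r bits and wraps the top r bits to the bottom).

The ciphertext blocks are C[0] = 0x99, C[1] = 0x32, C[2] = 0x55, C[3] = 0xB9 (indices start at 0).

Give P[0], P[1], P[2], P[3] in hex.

CTR decryption: S_i = E(K, T_i) where T_i is the counter for block i; P_i = C_i ⊕ S_i.
P[0]: T = 0x7C, S = E(K, T) = 0x01; 0x99 ⊕ 0x01 = 0x98.
P[1]: T = 0x7D, S = E(K, T) = 0x21; 0x32 ⊕ 0x21 = 0x13.
P[2]: T = 0x7E, S = E(K, T) = 0x41; 0x55 ⊕ 0x41 = 0x14.
P[3]: T = 0x7F, S = E(K, T) = 0x61; 0xB9 ⊕ 0x61 = 0xD8.

P[0] = 0x98, P[1] = 0x13, P[2] = 0x14, P[3] = 0xD8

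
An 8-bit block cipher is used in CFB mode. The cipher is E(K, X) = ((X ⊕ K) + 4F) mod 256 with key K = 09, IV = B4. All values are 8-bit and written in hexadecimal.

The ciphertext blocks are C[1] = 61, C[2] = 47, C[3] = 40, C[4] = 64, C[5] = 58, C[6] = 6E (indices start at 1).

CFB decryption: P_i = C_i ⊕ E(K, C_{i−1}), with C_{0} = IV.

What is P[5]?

P[5] = E4

P[5]: E(K, 64) = BC; 58 ⊕ BC = E4.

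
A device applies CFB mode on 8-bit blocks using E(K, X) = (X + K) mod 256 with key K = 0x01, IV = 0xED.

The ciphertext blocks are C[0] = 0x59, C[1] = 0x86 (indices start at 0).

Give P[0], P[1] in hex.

P[0] = 0xB7, P[1] = 0xDC

CFB decryption: P_i = C_i ⊕ E(K, C_{i−1}), with C_{−1} = IV.
P[0]: E(K, 0xED) = 0xEE; 0x59 ⊕ 0xEE = 0xB7.
P[1]: E(K, 0x59) = 0x5A; 0x86 ⊕ 0x5A = 0xDC.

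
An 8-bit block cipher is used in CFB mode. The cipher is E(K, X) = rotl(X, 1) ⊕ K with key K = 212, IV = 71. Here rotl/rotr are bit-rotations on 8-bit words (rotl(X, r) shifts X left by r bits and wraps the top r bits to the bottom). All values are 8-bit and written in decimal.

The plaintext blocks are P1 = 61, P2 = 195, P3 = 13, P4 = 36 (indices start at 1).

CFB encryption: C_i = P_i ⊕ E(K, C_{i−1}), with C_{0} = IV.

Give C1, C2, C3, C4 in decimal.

C1: E(K, 71) = 90; 61 ⊕ 90 = 103.
C2: E(K, 103) = 26; 195 ⊕ 26 = 217.
C3: E(K, 217) = 103; 13 ⊕ 103 = 106.
C4: E(K, 106) = 0; 36 ⊕ 0 = 36.

C1 = 103, C2 = 217, C3 = 106, C4 = 36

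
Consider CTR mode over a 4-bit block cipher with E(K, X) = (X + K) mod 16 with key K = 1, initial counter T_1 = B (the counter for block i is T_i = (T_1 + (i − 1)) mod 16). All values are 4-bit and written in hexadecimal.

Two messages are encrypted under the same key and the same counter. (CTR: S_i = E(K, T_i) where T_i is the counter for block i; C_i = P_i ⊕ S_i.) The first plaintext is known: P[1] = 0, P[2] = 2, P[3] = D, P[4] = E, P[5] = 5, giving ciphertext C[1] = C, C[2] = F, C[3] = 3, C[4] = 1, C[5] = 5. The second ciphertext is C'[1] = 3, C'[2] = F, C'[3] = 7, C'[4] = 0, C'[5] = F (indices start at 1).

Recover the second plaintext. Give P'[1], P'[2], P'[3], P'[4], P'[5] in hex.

In CTR with a reused counter, both messages share the same keystream S_i, so C_i ⊕ C'_i = P_i ⊕ P'_i and thus P'_i = P_i ⊕ C_i ⊕ C'_i.
P'[1]: 0 ⊕ C ⊕ 3 = F.
P'[2]: 2 ⊕ F ⊕ F = 2.
P'[3]: D ⊕ 3 ⊕ 7 = 9.
P'[4]: E ⊕ 1 ⊕ 0 = F.
P'[5]: 5 ⊕ 5 ⊕ F = F.

P'[1] = F, P'[2] = 2, P'[3] = 9, P'[4] = F, P'[5] = F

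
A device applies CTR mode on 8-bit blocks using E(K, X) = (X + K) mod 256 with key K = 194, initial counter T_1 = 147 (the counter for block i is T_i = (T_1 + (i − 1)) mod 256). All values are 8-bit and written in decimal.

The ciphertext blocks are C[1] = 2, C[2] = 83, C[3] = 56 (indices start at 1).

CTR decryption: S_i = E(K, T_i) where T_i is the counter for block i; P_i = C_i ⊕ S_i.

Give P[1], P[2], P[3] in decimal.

P[1] = 87, P[2] = 5, P[3] = 111

P[1]: T = 147, S = E(K, T) = 85; 2 ⊕ 85 = 87.
P[2]: T = 148, S = E(K, T) = 86; 83 ⊕ 86 = 5.
P[3]: T = 149, S = E(K, T) = 87; 56 ⊕ 87 = 111.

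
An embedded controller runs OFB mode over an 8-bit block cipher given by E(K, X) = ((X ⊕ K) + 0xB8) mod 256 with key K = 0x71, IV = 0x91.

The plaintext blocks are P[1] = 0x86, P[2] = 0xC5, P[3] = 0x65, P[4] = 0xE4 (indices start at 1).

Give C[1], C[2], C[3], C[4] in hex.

C[1] = 0x1E, C[2] = 0x64, C[3] = 0xED, C[4] = 0x55

OFB encryption: S_i = E(K, S_{i−1}) with S_{0} = IV; C_i = P_i ⊕ S_i.
C[1]: S = E(K, 0x91) = 0x98; 0x86 ⊕ 0x98 = 0x1E.
C[2]: S = E(K, 0x98) = 0xA1; 0xC5 ⊕ 0xA1 = 0x64.
C[3]: S = E(K, 0xA1) = 0x88; 0x65 ⊕ 0x88 = 0xED.
C[4]: S = E(K, 0x88) = 0xB1; 0xE4 ⊕ 0xB1 = 0x55.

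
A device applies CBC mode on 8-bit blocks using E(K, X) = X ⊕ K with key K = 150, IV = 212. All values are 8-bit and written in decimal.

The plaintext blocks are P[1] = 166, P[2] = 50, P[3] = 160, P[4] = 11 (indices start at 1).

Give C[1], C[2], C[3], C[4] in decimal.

CBC encryption: C_i = E(K, P_i ⊕ C_{i−1}), with C_{0} = IV.
C[1]: P[1] ⊕ 212 = 114; E(K, 114) = 228.
C[2]: P[2] ⊕ 228 = 214; E(K, 214) = 64.
C[3]: P[3] ⊕ 64 = 224; E(K, 224) = 118.
C[4]: P[4] ⊕ 118 = 125; E(K, 125) = 235.

C[1] = 228, C[2] = 64, C[3] = 118, C[4] = 235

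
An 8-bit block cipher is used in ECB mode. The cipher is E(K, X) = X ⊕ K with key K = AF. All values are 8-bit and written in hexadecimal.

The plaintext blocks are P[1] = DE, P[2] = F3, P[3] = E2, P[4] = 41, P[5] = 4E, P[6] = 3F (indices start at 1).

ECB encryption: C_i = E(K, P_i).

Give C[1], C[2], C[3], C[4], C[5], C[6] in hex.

C[1]: E(K, DE) = 71.
C[2]: E(K, F3) = 5C.
C[3]: E(K, E2) = 4D.
C[4]: E(K, 41) = EE.
C[5]: E(K, 4E) = E1.
C[6]: E(K, 3F) = 90.

C[1] = 71, C[2] = 5C, C[3] = 4D, C[4] = EE, C[5] = E1, C[6] = 90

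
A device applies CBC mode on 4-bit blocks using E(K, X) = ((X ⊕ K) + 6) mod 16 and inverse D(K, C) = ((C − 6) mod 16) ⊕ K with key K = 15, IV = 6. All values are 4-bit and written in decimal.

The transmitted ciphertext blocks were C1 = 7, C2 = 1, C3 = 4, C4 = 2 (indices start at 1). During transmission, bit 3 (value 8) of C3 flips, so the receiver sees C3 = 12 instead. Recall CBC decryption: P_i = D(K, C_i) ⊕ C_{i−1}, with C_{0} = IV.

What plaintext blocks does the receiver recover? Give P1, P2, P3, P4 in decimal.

P1 = 8, P2 = 3, P3 = 8, P4 = 15

Only C3 changed, to 12. In CBC, a change in C_i garbles P_i and flips the same bit in P_{i+1}. Decrypting the received ciphertext:
P1: D(K, 7) = 14; 14 ⊕ 6 = 8.
P2: D(K, 1) = 4; 4 ⊕ 7 = 3.
P3: D(K, 12) = 9; 9 ⊕ 1 = 8.
P4: D(K, 2) = 3; 3 ⊕ 12 = 15.
Blocks that differ from the original plaintext: P3, P4.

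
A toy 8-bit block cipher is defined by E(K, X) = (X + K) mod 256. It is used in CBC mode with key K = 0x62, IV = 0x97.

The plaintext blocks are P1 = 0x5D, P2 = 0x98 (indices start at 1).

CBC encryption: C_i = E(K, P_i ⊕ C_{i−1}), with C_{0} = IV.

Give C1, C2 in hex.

C1: P1 ⊕ 0x97 = 0xCA; E(K, 0xCA) = 0x2C.
C2: P2 ⊕ 0x2C = 0xB4; E(K, 0xB4) = 0x16.

C1 = 0x2C, C2 = 0x16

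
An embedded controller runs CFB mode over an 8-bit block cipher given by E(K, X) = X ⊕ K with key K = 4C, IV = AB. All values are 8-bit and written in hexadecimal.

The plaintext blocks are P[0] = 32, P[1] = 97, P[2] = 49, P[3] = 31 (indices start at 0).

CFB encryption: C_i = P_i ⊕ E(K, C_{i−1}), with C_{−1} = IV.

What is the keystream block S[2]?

42

C[0]: E(K, AB) = E7; 32 ⊕ E7 = D5.
C[1]: E(K, D5) = 99; 97 ⊕ 99 = 0E.
C[2]: E(K, 0E) = 42; 49 ⊕ 42 = 0B.
So S[2] = 42.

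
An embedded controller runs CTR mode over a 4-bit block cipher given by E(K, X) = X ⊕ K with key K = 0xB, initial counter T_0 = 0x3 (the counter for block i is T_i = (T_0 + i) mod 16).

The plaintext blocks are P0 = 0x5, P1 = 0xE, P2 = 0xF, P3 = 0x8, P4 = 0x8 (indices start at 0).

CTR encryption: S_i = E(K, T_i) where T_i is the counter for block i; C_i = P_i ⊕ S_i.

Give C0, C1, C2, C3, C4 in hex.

C0: T = 0x3, S = E(K, T) = 0x8; 0x5 ⊕ 0x8 = 0xD.
C1: T = 0x4, S = E(K, T) = 0xF; 0xE ⊕ 0xF = 0x1.
C2: T = 0x5, S = E(K, T) = 0xE; 0xF ⊕ 0xE = 0x1.
C3: T = 0x6, S = E(K, T) = 0xD; 0x8 ⊕ 0xD = 0x5.
C4: T = 0x7, S = E(K, T) = 0xC; 0x8 ⊕ 0xC = 0x4.

C0 = 0xD, C1 = 0x1, C2 = 0x1, C3 = 0x5, C4 = 0x4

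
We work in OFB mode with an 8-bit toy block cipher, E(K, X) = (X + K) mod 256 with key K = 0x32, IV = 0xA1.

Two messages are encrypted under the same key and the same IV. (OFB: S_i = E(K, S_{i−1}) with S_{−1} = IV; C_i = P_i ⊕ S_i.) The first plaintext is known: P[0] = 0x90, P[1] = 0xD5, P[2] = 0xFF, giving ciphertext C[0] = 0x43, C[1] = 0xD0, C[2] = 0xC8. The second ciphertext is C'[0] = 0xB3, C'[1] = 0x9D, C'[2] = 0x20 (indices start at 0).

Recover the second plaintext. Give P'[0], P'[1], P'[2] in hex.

In OFB with a reused IV, both messages share the same keystream S_i, so C_i ⊕ C'_i = P_i ⊕ P'_i and thus P'_i = P_i ⊕ C_i ⊕ C'_i.
P'[0]: 0x90 ⊕ 0x43 ⊕ 0xB3 = 0x60.
P'[1]: 0xD5 ⊕ 0xD0 ⊕ 0x9D = 0x98.
P'[2]: 0xFF ⊕ 0xC8 ⊕ 0x20 = 0x17.

P'[0] = 0x60, P'[1] = 0x98, P'[2] = 0x17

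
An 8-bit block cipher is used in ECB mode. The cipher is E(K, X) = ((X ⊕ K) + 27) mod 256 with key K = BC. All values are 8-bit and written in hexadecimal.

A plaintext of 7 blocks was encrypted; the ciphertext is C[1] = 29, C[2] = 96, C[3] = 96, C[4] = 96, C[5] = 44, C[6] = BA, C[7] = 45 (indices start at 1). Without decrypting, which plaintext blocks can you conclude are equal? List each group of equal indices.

P[2] = P[3] = P[4]

ECB encrypts each block independently with the same key, so equal ciphertext blocks imply equal plaintext blocks.
C[2] = C[3] = C[4] = 96, so P[2] = P[3] = P[4].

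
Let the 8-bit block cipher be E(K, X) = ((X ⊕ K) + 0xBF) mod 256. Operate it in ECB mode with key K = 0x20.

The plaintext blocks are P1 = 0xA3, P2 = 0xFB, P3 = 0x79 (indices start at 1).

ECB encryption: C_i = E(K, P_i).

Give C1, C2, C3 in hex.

C1 = 0x42, C2 = 0x9A, C3 = 0x18

C1: E(K, 0xA3) = 0x42.
C2: E(K, 0xFB) = 0x9A.
C3: E(K, 0x79) = 0x18.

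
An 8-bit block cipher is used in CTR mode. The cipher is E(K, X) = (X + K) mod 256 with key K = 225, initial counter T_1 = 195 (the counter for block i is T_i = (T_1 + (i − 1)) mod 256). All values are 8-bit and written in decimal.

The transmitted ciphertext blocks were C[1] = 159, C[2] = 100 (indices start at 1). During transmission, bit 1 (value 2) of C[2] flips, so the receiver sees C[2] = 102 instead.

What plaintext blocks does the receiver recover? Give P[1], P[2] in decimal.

CTR decryption: S_i = E(K, T_i) where T_i is the counter for block i; P_i = C_i ⊕ S_i.
Only C[2] changed, to 102. In CTR, a change in C_i flips the same bit in P_i only; the keystream is unaffected. Decrypting the received ciphertext:
P[1]: T = 195, S = E(K, T) = 164; 159 ⊕ 164 = 59.
P[2]: T = 196, S = E(K, T) = 165; 102 ⊕ 165 = 195.
Blocks that differ from the original plaintext: P[2].

P[1] = 59, P[2] = 195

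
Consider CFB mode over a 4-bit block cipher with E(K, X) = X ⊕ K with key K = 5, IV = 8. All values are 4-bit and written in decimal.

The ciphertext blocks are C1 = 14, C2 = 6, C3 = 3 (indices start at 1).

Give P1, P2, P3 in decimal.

P1 = 3, P2 = 13, P3 = 0

CFB decryption: P_i = C_i ⊕ E(K, C_{i−1}), with C_{0} = IV.
P1: E(K, 8) = 13; 14 ⊕ 13 = 3.
P2: E(K, 14) = 11; 6 ⊕ 11 = 13.
P3: E(K, 6) = 3; 3 ⊕ 3 = 0.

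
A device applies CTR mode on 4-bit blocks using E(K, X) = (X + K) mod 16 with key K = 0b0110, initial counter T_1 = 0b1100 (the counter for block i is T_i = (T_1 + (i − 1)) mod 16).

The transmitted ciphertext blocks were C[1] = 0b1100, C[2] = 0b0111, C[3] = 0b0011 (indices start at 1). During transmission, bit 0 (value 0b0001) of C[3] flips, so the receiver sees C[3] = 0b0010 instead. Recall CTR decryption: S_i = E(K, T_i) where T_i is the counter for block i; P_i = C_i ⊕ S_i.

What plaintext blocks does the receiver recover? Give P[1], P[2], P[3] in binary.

P[1] = 0b1110, P[2] = 0b0100, P[3] = 0b0110

Only C[3] changed, to 0b0010. In CTR, a change in C_i flips the same bit in P_i only; the keystream is unaffected. Decrypting the received ciphertext:
P[1]: T = 0b1100, S = E(K, T) = 0b0010; 0b1100 ⊕ 0b0010 = 0b1110.
P[2]: T = 0b1101, S = E(K, T) = 0b0011; 0b0111 ⊕ 0b0011 = 0b0100.
P[3]: T = 0b1110, S = E(K, T) = 0b0100; 0b0010 ⊕ 0b0100 = 0b0110.
Blocks that differ from the original plaintext: P[3].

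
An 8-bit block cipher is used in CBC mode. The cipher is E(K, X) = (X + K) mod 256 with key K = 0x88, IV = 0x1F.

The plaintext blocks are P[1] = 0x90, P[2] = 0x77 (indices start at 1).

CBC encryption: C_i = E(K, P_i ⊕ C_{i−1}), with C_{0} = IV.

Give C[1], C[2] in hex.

C[1] = 0x17, C[2] = 0xE8

C[1]: P[1] ⊕ 0x1F = 0x8F; E(K, 0x8F) = 0x17.
C[2]: P[2] ⊕ 0x17 = 0x60; E(K, 0x60) = 0xE8.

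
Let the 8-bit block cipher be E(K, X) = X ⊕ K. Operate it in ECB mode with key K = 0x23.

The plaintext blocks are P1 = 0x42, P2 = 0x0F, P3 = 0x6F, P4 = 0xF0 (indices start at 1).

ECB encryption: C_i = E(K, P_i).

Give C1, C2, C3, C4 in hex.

C1: E(K, 0x42) = 0x61.
C2: E(K, 0x0F) = 0x2C.
C3: E(K, 0x6F) = 0x4C.
C4: E(K, 0xF0) = 0xD3.

C1 = 0x61, C2 = 0x2C, C3 = 0x4C, C4 = 0xD3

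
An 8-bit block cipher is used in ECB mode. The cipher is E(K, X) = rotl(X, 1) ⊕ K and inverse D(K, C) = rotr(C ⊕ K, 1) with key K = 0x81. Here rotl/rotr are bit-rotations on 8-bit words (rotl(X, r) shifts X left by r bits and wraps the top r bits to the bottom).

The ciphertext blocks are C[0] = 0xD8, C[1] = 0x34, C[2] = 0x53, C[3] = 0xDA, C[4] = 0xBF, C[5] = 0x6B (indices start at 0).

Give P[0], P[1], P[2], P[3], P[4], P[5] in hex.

P[0] = 0xAC, P[1] = 0xDA, P[2] = 0x69, P[3] = 0xAD, P[4] = 0x1F, P[5] = 0x75

ECB decryption: P_i = D(K, C_i).
P[0]: D(K, 0xD8) = 0xAC.
P[1]: D(K, 0x34) = 0xDA.
P[2]: D(K, 0x53) = 0x69.
P[3]: D(K, 0xDA) = 0xAD.
P[4]: D(K, 0xBF) = 0x1F.
P[5]: D(K, 0x6B) = 0x75.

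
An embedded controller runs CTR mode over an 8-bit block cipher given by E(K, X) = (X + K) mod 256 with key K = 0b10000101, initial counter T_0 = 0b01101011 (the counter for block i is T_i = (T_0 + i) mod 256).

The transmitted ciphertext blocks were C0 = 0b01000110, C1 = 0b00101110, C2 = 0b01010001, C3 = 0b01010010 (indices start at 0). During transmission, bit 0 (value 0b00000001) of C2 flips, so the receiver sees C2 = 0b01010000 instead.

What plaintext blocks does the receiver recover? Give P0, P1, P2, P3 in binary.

P0 = 0b10110110, P1 = 0b11011111, P2 = 0b10100010, P3 = 0b10100001

CTR decryption: S_i = E(K, T_i) where T_i is the counter for block i; P_i = C_i ⊕ S_i.
Only C2 changed, to 0b01010000. In CTR, a change in C_i flips the same bit in P_i only; the keystream is unaffected. Decrypting the received ciphertext:
P0: T = 0b01101011, S = E(K, T) = 0b11110000; 0b01000110 ⊕ 0b11110000 = 0b10110110.
P1: T = 0b01101100, S = E(K, T) = 0b11110001; 0b00101110 ⊕ 0b11110001 = 0b11011111.
P2: T = 0b01101101, S = E(K, T) = 0b11110010; 0b01010000 ⊕ 0b11110010 = 0b10100010.
P3: T = 0b01101110, S = E(K, T) = 0b11110011; 0b01010010 ⊕ 0b11110011 = 0b10100001.
Blocks that differ from the original plaintext: P2.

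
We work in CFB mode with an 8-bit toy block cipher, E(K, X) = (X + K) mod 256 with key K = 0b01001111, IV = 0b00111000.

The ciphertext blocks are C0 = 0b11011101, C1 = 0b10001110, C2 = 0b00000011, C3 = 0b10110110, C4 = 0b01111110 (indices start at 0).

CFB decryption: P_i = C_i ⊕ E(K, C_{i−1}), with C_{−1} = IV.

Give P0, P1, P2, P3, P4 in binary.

P0: E(K, 0b00111000) = 0b10000111; 0b11011101 ⊕ 0b10000111 = 0b01011010.
P1: E(K, 0b11011101) = 0b00101100; 0b10001110 ⊕ 0b00101100 = 0b10100010.
P2: E(K, 0b10001110) = 0b11011101; 0b00000011 ⊕ 0b11011101 = 0b11011110.
P3: E(K, 0b00000011) = 0b01010010; 0b10110110 ⊕ 0b01010010 = 0b11100100.
P4: E(K, 0b10110110) = 0b00000101; 0b01111110 ⊕ 0b00000101 = 0b01111011.

P0 = 0b01011010, P1 = 0b10100010, P2 = 0b11011110, P3 = 0b11100100, P4 = 0b01111011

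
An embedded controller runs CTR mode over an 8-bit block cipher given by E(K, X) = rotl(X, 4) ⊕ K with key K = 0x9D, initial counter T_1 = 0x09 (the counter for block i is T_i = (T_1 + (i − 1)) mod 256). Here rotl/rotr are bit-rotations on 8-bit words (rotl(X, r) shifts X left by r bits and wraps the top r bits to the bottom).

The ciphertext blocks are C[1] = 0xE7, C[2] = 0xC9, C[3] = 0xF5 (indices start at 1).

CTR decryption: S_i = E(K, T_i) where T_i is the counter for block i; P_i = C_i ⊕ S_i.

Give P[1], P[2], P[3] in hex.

P[1] = 0xEA, P[2] = 0xF4, P[3] = 0xD8

P[1]: T = 0x09, S = E(K, T) = 0x0D; 0xE7 ⊕ 0x0D = 0xEA.
P[2]: T = 0x0A, S = E(K, T) = 0x3D; 0xC9 ⊕ 0x3D = 0xF4.
P[3]: T = 0x0B, S = E(K, T) = 0x2D; 0xF5 ⊕ 0x2D = 0xD8.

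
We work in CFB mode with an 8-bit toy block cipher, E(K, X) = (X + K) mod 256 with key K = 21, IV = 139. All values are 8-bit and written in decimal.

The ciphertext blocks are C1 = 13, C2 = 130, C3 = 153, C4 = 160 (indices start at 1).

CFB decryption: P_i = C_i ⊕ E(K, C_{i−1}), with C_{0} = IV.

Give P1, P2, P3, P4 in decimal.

P1: E(K, 139) = 160; 13 ⊕ 160 = 173.
P2: E(K, 13) = 34; 130 ⊕ 34 = 160.
P3: E(K, 130) = 151; 153 ⊕ 151 = 14.
P4: E(K, 153) = 174; 160 ⊕ 174 = 14.

P1 = 173, P2 = 160, P3 = 14, P4 = 14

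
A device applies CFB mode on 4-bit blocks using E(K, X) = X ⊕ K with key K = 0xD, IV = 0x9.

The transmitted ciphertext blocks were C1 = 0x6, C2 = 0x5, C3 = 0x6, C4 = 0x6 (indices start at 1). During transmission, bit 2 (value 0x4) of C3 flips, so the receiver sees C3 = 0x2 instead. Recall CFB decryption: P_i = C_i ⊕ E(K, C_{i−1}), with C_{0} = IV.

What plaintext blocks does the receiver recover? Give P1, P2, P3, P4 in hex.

P1 = 0x2, P2 = 0xE, P3 = 0xA, P4 = 0x9

Only C3 changed, to 0x2. In CFB, a change in C_i flips the same bit in P_i and garbles P_{i+1}. Decrypting the received ciphertext:
P1: E(K, 0x9) = 0x4; 0x6 ⊕ 0x4 = 0x2.
P2: E(K, 0x6) = 0xB; 0x5 ⊕ 0xB = 0xE.
P3: E(K, 0x5) = 0x8; 0x2 ⊕ 0x8 = 0xA.
P4: E(K, 0x2) = 0xF; 0x6 ⊕ 0xF = 0x9.
Blocks that differ from the original plaintext: P3, P4.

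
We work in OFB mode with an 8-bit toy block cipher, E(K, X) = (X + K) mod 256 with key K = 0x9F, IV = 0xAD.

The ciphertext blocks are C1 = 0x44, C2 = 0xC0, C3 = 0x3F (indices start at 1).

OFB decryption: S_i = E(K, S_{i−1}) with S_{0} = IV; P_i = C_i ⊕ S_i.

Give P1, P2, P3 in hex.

P1: S = E(K, 0xAD) = 0x4C; 0x44 ⊕ 0x4C = 0x08.
P2: S = E(K, 0x4C) = 0xEB; 0xC0 ⊕ 0xEB = 0x2B.
P3: S = E(K, 0xEB) = 0x8A; 0x3F ⊕ 0x8A = 0xB5.

P1 = 0x08, P2 = 0x2B, P3 = 0xB5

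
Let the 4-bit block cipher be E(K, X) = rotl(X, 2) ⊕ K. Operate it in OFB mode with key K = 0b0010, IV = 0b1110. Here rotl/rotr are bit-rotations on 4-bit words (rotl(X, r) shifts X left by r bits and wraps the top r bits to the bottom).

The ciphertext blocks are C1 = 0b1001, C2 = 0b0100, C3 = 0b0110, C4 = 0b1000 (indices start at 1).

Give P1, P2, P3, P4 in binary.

OFB decryption: S_i = E(K, S_{i−1}) with S_{0} = IV; P_i = C_i ⊕ S_i.
P1: S = E(K, 0b1110) = 0b1001; 0b1001 ⊕ 0b1001 = 0b0000.
P2: S = E(K, 0b1001) = 0b0100; 0b0100 ⊕ 0b0100 = 0b0000.
P3: S = E(K, 0b0100) = 0b0011; 0b0110 ⊕ 0b0011 = 0b0101.
P4: S = E(K, 0b0011) = 0b1110; 0b1000 ⊕ 0b1110 = 0b0110.

P1 = 0b0000, P2 = 0b0000, P3 = 0b0101, P4 = 0b0110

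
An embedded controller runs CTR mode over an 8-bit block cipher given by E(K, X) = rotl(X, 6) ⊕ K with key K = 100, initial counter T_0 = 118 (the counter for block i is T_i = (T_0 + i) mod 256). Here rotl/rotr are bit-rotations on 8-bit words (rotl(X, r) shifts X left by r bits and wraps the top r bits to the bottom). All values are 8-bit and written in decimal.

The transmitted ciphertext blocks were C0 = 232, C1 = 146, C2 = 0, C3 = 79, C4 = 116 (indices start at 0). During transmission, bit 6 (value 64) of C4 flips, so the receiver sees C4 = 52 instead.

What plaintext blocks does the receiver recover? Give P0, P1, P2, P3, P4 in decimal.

P0 = 17, P1 = 43, P2 = 122, P3 = 117, P4 = 206

CTR decryption: S_i = E(K, T_i) where T_i is the counter for block i; P_i = C_i ⊕ S_i.
Only C4 changed, to 52. In CTR, a change in C_i flips the same bit in P_i only; the keystream is unaffected. Decrypting the received ciphertext:
P0: T = 118, S = E(K, T) = 249; 232 ⊕ 249 = 17.
P1: T = 119, S = E(K, T) = 185; 146 ⊕ 185 = 43.
P2: T = 120, S = E(K, T) = 122; 0 ⊕ 122 = 122.
P3: T = 121, S = E(K, T) = 58; 79 ⊕ 58 = 117.
P4: T = 122, S = E(K, T) = 250; 52 ⊕ 250 = 206.
Blocks that differ from the original plaintext: P4.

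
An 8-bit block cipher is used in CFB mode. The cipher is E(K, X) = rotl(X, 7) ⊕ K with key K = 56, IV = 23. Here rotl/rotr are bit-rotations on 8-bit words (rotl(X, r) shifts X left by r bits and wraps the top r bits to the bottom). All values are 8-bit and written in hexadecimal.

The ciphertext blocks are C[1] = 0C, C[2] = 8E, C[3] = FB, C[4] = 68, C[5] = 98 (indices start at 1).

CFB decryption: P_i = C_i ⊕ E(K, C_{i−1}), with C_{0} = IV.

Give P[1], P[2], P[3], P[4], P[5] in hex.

P[1] = CB, P[2] = DE, P[3] = EA, P[4] = C3, P[5] = FA

P[1]: E(K, 23) = C7; 0C ⊕ C7 = CB.
P[2]: E(K, 0C) = 50; 8E ⊕ 50 = DE.
P[3]: E(K, 8E) = 11; FB ⊕ 11 = EA.
P[4]: E(K, FB) = AB; 68 ⊕ AB = C3.
P[5]: E(K, 68) = 62; 98 ⊕ 62 = FA.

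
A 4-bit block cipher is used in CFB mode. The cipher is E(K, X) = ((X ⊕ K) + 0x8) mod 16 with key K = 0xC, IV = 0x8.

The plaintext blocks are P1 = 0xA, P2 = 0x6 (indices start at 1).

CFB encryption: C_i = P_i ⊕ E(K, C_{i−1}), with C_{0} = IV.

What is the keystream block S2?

0x2

C1: E(K, 0x8) = 0xC; 0xA ⊕ 0xC = 0x6.
C2: E(K, 0x6) = 0x2; 0x6 ⊕ 0x2 = 0x4.
So S2 = 0x2.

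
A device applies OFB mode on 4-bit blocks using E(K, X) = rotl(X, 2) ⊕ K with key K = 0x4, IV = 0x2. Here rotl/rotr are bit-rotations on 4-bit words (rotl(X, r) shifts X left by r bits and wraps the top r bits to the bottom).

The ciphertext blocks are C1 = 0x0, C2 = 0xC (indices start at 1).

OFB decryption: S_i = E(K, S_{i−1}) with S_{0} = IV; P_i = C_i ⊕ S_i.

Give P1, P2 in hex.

P1 = 0xC, P2 = 0xB

P1: S = E(K, 0x2) = 0xC; 0x0 ⊕ 0xC = 0xC.
P2: S = E(K, 0xC) = 0x7; 0xC ⊕ 0x7 = 0xB.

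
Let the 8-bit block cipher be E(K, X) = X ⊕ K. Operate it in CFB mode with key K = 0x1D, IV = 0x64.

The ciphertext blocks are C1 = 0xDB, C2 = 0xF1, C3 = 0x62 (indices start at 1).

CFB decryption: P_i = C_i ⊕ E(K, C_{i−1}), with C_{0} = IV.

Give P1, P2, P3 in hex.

P1: E(K, 0x64) = 0x79; 0xDB ⊕ 0x79 = 0xA2.
P2: E(K, 0xDB) = 0xC6; 0xF1 ⊕ 0xC6 = 0x37.
P3: E(K, 0xF1) = 0xEC; 0x62 ⊕ 0xEC = 0x8E.

P1 = 0xA2, P2 = 0x37, P3 = 0x8E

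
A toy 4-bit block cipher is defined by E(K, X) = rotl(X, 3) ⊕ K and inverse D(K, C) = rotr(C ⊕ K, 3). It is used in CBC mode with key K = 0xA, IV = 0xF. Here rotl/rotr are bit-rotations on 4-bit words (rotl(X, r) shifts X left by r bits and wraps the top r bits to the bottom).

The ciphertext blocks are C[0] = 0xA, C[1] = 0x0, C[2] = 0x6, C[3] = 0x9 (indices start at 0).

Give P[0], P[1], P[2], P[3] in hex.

CBC decryption: P_i = D(K, C_i) ⊕ C_{i−1}, with C_{−1} = IV.
P[0]: D(K, 0xA) = 0x0; 0x0 ⊕ 0xF = 0xF.
P[1]: D(K, 0x0) = 0x5; 0x5 ⊕ 0xA = 0xF.
P[2]: D(K, 0x6) = 0x9; 0x9 ⊕ 0x0 = 0x9.
P[3]: D(K, 0x9) = 0x6; 0x6 ⊕ 0x6 = 0x0.

P[0] = 0xF, P[1] = 0xF, P[2] = 0x9, P[3] = 0x0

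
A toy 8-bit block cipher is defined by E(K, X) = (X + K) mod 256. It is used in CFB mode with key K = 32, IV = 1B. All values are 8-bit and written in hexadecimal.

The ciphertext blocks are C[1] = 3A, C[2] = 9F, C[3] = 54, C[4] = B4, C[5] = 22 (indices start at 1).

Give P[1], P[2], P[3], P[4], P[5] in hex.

CFB decryption: P_i = C_i ⊕ E(K, C_{i−1}), with C_{0} = IV.
P[1]: E(K, 1B) = 4D; 3A ⊕ 4D = 77.
P[2]: E(K, 3A) = 6C; 9F ⊕ 6C = F3.
P[3]: E(K, 9F) = D1; 54 ⊕ D1 = 85.
P[4]: E(K, 54) = 86; B4 ⊕ 86 = 32.
P[5]: E(K, B4) = E6; 22 ⊕ E6 = C4.

P[1] = 77, P[2] = F3, P[3] = 85, P[4] = 32, P[5] = C4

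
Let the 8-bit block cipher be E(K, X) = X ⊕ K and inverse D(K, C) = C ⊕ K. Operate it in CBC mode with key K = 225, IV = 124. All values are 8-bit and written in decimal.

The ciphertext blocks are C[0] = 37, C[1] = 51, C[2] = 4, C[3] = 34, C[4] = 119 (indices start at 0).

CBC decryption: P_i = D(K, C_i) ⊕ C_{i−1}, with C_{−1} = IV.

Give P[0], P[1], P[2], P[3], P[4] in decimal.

P[0]: D(K, 37) = 196; 196 ⊕ 124 = 184.
P[1]: D(K, 51) = 210; 210 ⊕ 37 = 247.
P[2]: D(K, 4) = 229; 229 ⊕ 51 = 214.
P[3]: D(K, 34) = 195; 195 ⊕ 4 = 199.
P[4]: D(K, 119) = 150; 150 ⊕ 34 = 180.

P[0] = 184, P[1] = 247, P[2] = 214, P[3] = 199, P[4] = 180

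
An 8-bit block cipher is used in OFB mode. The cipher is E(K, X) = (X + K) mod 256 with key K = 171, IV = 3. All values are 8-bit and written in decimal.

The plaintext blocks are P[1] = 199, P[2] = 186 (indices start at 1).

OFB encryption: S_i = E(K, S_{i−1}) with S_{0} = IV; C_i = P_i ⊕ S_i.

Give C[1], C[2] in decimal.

C[1]: S = E(K, 3) = 174; 199 ⊕ 174 = 105.
C[2]: S = E(K, 174) = 89; 186 ⊕ 89 = 227.

C[1] = 105, C[2] = 227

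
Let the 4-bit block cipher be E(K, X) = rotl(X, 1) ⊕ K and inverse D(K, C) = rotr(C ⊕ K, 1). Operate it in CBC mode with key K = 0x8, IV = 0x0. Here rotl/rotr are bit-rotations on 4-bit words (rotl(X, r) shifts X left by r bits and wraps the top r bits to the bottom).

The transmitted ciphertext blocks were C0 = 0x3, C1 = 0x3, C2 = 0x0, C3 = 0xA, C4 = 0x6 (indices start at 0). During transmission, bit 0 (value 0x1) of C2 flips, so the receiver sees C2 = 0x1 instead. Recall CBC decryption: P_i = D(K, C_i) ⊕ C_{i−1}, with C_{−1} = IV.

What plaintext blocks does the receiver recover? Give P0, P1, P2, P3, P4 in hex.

P0 = 0xD, P1 = 0xE, P2 = 0xF, P3 = 0x0, P4 = 0xD

Only C2 changed, to 0x1. In CBC, a change in C_i garbles P_i and flips the same bit in P_{i+1}. Decrypting the received ciphertext:
P0: D(K, 0x3) = 0xD; 0xD ⊕ 0x0 = 0xD.
P1: D(K, 0x3) = 0xD; 0xD ⊕ 0x3 = 0xE.
P2: D(K, 0x1) = 0xC; 0xC ⊕ 0x3 = 0xF.
P3: D(K, 0xA) = 0x1; 0x1 ⊕ 0x1 = 0x0.
P4: D(K, 0x6) = 0x7; 0x7 ⊕ 0xA = 0xD.
Blocks that differ from the original plaintext: P2, P3.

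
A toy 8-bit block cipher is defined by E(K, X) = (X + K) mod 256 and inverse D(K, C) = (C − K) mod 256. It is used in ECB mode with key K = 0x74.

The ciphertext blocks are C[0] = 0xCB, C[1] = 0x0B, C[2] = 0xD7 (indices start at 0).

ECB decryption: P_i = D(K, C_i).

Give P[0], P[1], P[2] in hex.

P[0] = 0x57, P[1] = 0x97, P[2] = 0x63

P[0]: D(K, 0xCB) = 0x57.
P[1]: D(K, 0x0B) = 0x97.
P[2]: D(K, 0xD7) = 0x63.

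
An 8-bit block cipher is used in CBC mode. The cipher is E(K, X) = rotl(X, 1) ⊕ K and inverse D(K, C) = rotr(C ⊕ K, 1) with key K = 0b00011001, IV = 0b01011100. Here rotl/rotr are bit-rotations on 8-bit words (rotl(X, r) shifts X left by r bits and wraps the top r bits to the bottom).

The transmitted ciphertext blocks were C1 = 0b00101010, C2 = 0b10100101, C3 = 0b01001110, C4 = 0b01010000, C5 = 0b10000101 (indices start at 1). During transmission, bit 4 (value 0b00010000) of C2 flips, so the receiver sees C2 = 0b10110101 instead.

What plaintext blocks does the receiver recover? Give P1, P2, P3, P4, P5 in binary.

CBC decryption: P_i = D(K, C_i) ⊕ C_{i−1}, with C_{0} = IV.
Only C2 changed, to 0b10110101. In CBC, a change in C_i garbles P_i and flips the same bit in P_{i+1}. Decrypting the received ciphertext:
P1: D(K, 0b00101010) = 0b10011001; 0b10011001 ⊕ 0b01011100 = 0b11000101.
P2: D(K, 0b10110101) = 0b01010110; 0b01010110 ⊕ 0b00101010 = 0b01111100.
P3: D(K, 0b01001110) = 0b10101011; 0b10101011 ⊕ 0b10110101 = 0b00011110.
P4: D(K, 0b01010000) = 0b10100100; 0b10100100 ⊕ 0b01001110 = 0b11101010.
P5: D(K, 0b10000101) = 0b01001110; 0b01001110 ⊕ 0b01010000 = 0b00011110.
Blocks that differ from the original plaintext: P2, P3.

P1 = 0b11000101, P2 = 0b01111100, P3 = 0b00011110, P4 = 0b11101010, P5 = 0b00011110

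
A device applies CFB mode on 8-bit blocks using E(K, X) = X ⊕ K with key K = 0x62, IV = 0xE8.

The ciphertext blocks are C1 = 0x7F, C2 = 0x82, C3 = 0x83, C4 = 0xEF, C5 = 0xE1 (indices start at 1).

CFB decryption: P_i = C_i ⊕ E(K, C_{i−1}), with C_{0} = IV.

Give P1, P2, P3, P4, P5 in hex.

P1 = 0xF5, P2 = 0x9F, P3 = 0x63, P4 = 0x0E, P5 = 0x6C

P1: E(K, 0xE8) = 0x8A; 0x7F ⊕ 0x8A = 0xF5.
P2: E(K, 0x7F) = 0x1D; 0x82 ⊕ 0x1D = 0x9F.
P3: E(K, 0x82) = 0xE0; 0x83 ⊕ 0xE0 = 0x63.
P4: E(K, 0x83) = 0xE1; 0xEF ⊕ 0xE1 = 0x0E.
P5: E(K, 0xEF) = 0x8D; 0xE1 ⊕ 0x8D = 0x6C.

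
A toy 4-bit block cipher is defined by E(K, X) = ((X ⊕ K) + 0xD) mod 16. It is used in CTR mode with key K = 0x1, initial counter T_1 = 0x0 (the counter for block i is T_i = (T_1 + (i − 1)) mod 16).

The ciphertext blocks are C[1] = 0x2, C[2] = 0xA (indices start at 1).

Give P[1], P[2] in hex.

CTR decryption: S_i = E(K, T_i) where T_i is the counter for block i; P_i = C_i ⊕ S_i.
P[1]: T = 0x0, S = E(K, T) = 0xE; 0x2 ⊕ 0xE = 0xC.
P[2]: T = 0x1, S = E(K, T) = 0xD; 0xA ⊕ 0xD = 0x7.

P[1] = 0xC, P[2] = 0x7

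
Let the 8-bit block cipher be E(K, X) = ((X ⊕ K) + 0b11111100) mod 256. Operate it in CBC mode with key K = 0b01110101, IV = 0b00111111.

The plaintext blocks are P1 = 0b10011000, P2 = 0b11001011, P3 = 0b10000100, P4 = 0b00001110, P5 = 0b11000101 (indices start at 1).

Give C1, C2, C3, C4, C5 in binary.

C1 = 0b11001110, C2 = 0b01101100, C3 = 0b10011001, C4 = 0b11011110, C5 = 0b01101010

CBC encryption: C_i = E(K, P_i ⊕ C_{i−1}), with C_{0} = IV.
C1: P1 ⊕ 0b00111111 = 0b10100111; E(K, 0b10100111) = 0b11001110.
C2: P2 ⊕ 0b11001110 = 0b00000101; E(K, 0b00000101) = 0b01101100.
C3: P3 ⊕ 0b01101100 = 0b11101000; E(K, 0b11101000) = 0b10011001.
C4: P4 ⊕ 0b10011001 = 0b10010111; E(K, 0b10010111) = 0b11011110.
C5: P5 ⊕ 0b11011110 = 0b00011011; E(K, 0b00011011) = 0b01101010.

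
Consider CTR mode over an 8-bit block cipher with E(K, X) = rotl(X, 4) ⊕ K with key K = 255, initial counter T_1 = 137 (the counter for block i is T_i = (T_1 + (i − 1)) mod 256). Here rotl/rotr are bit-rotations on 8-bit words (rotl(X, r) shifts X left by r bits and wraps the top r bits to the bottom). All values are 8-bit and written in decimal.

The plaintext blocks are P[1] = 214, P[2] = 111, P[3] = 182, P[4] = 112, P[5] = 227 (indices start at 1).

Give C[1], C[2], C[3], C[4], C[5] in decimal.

CTR encryption: S_i = E(K, T_i) where T_i is the counter for block i; C_i = P_i ⊕ S_i.
C[1]: T = 137, S = E(K, T) = 103; 214 ⊕ 103 = 177.
C[2]: T = 138, S = E(K, T) = 87; 111 ⊕ 87 = 56.
C[3]: T = 139, S = E(K, T) = 71; 182 ⊕ 71 = 241.
C[4]: T = 140, S = E(K, T) = 55; 112 ⊕ 55 = 71.
C[5]: T = 141, S = E(K, T) = 39; 227 ⊕ 39 = 196.

C[1] = 177, C[2] = 56, C[3] = 241, C[4] = 71, C[5] = 196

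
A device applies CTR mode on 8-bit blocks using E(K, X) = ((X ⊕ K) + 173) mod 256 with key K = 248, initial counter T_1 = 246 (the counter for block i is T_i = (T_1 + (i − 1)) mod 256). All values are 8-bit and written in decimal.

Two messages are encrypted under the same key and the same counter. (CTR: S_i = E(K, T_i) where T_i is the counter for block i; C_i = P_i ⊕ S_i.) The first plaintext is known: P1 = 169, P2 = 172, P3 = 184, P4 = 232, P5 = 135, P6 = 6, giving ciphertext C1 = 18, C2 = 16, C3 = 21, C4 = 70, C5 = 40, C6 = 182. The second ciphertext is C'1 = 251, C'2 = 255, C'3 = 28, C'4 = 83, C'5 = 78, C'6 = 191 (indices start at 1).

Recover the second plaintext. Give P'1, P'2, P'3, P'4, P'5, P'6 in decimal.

In CTR with a reused counter, both messages share the same keystream S_i, so C_i ⊕ C'_i = P_i ⊕ P'_i and thus P'_i = P_i ⊕ C_i ⊕ C'_i.
P'1: 169 ⊕ 18 ⊕ 251 = 64.
P'2: 172 ⊕ 16 ⊕ 255 = 67.
P'3: 184 ⊕ 21 ⊕ 28 = 177.
P'4: 232 ⊕ 70 ⊕ 83 = 253.
P'5: 135 ⊕ 40 ⊕ 78 = 225.
P'6: 6 ⊕ 182 ⊕ 191 = 15.

P'1 = 64, P'2 = 67, P'3 = 177, P'4 = 253, P'5 = 225, P'6 = 15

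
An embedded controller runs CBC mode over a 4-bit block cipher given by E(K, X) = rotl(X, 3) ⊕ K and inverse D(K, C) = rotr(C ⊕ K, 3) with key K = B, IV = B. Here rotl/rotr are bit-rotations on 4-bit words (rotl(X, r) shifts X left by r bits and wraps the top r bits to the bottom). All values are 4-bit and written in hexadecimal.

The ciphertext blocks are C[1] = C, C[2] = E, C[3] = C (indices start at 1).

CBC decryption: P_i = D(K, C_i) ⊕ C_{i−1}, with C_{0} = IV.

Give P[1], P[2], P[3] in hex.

P[1] = 5, P[2] = 6, P[3] = 0

P[1]: D(K, C) = E; E ⊕ B = 5.
P[2]: D(K, E) = A; A ⊕ C = 6.
P[3]: D(K, C) = E; E ⊕ E = 0.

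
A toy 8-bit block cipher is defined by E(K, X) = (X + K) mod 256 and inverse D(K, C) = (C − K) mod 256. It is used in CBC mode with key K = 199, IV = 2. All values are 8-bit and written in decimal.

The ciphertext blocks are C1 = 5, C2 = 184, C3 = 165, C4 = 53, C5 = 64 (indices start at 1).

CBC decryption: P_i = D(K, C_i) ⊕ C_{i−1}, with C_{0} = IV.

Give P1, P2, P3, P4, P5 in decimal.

P1 = 60, P2 = 244, P3 = 102, P4 = 203, P5 = 76

P1: D(K, 5) = 62; 62 ⊕ 2 = 60.
P2: D(K, 184) = 241; 241 ⊕ 5 = 244.
P3: D(K, 165) = 222; 222 ⊕ 184 = 102.
P4: D(K, 53) = 110; 110 ⊕ 165 = 203.
P5: D(K, 64) = 121; 121 ⊕ 53 = 76.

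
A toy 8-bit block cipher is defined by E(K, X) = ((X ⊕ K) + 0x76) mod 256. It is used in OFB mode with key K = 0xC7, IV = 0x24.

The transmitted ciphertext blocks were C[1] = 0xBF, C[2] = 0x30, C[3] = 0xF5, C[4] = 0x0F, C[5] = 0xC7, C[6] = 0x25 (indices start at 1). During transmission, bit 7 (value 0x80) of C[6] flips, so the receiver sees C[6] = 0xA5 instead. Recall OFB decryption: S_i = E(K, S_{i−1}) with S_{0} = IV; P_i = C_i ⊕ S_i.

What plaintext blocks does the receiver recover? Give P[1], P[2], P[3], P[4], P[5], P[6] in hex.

P[1] = 0xE6, P[2] = 0x24, P[3] = 0xBC, P[4] = 0x0B, P[5] = 0xFE, P[6] = 0xD1

Only C[6] changed, to 0xA5. In OFB, a change in C_i flips the same bit in P_i only; the keystream is unaffected. Decrypting the received ciphertext:
P[1]: S = E(K, 0x24) = 0x59; 0xBF ⊕ 0x59 = 0xE6.
P[2]: S = E(K, 0x59) = 0x14; 0x30 ⊕ 0x14 = 0x24.
P[3]: S = E(K, 0x14) = 0x49; 0xF5 ⊕ 0x49 = 0xBC.
P[4]: S = E(K, 0x49) = 0x04; 0x0F ⊕ 0x04 = 0x0B.
P[5]: S = E(K, 0x04) = 0x39; 0xC7 ⊕ 0x39 = 0xFE.
P[6]: S = E(K, 0x39) = 0x74; 0xA5 ⊕ 0x74 = 0xD1.
Blocks that differ from the original plaintext: P[6].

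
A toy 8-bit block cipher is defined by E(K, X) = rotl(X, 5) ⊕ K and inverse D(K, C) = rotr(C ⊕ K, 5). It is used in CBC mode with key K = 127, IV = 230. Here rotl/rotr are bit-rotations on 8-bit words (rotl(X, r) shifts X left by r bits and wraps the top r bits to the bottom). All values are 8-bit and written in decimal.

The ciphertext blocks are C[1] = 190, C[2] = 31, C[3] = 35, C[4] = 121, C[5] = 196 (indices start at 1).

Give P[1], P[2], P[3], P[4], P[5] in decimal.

CBC decryption: P_i = D(K, C_i) ⊕ C_{i−1}, with C_{0} = IV.
P[1]: D(K, 190) = 14; 14 ⊕ 230 = 232.
P[2]: D(K, 31) = 3; 3 ⊕ 190 = 189.
P[3]: D(K, 35) = 226; 226 ⊕ 31 = 253.
P[4]: D(K, 121) = 48; 48 ⊕ 35 = 19.
P[5]: D(K, 196) = 221; 221 ⊕ 121 = 164.

P[1] = 232, P[2] = 189, P[3] = 253, P[4] = 19, P[5] = 164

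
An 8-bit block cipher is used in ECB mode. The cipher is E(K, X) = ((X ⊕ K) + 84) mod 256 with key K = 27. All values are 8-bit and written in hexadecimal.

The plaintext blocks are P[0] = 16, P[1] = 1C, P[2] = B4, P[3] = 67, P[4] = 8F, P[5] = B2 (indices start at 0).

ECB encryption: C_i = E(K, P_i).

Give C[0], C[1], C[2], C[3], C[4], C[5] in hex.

C[0]: E(K, 16) = B5.
C[1]: E(K, 1C) = BF.
C[2]: E(K, B4) = 17.
C[3]: E(K, 67) = C4.
C[4]: E(K, 8F) = 2C.
C[5]: E(K, B2) = 19.

C[0] = B5, C[1] = BF, C[2] = 17, C[3] = C4, C[4] = 2C, C[5] = 19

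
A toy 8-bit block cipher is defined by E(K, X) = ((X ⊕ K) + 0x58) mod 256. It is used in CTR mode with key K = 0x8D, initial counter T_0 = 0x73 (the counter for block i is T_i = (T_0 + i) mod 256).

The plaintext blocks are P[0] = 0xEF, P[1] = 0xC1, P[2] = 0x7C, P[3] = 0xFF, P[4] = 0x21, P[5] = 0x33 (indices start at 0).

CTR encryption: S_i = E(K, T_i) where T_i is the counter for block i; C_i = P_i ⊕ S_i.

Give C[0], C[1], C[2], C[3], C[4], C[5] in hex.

C[0]: T = 0x73, S = E(K, T) = 0x56; 0xEF ⊕ 0x56 = 0xB9.
C[1]: T = 0x74, S = E(K, T) = 0x51; 0xC1 ⊕ 0x51 = 0x90.
C[2]: T = 0x75, S = E(K, T) = 0x50; 0x7C ⊕ 0x50 = 0x2C.
C[3]: T = 0x76, S = E(K, T) = 0x53; 0xFF ⊕ 0x53 = 0xAC.
C[4]: T = 0x77, S = E(K, T) = 0x52; 0x21 ⊕ 0x52 = 0x73.
C[5]: T = 0x78, S = E(K, T) = 0x4D; 0x33 ⊕ 0x4D = 0x7E.

C[0] = 0xB9, C[1] = 0x90, C[2] = 0x2C, C[3] = 0xAC, C[4] = 0x73, C[5] = 0x7E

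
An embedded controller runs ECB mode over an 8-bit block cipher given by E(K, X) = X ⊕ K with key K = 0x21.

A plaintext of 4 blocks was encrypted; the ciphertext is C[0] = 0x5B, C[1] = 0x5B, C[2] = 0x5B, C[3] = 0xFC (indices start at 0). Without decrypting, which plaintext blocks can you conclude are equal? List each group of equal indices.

ECB encrypts each block independently with the same key, so equal ciphertext blocks imply equal plaintext blocks.
C[0] = C[1] = C[2] = 0x5B, so P[0] = P[1] = P[2].

P[0] = P[1] = P[2]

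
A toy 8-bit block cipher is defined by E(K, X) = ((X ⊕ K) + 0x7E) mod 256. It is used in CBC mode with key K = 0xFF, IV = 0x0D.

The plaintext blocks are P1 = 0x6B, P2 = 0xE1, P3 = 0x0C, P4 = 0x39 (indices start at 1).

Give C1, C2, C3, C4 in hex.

CBC encryption: C_i = E(K, P_i ⊕ C_{i−1}), with C_{0} = IV.
C1: P1 ⊕ 0x0D = 0x66; E(K, 0x66) = 0x17.
C2: P2 ⊕ 0x17 = 0xF6; E(K, 0xF6) = 0x87.
C3: P3 ⊕ 0x87 = 0x8B; E(K, 0x8B) = 0xF2.
C4: P4 ⊕ 0xF2 = 0xCB; E(K, 0xCB) = 0xB2.

C1 = 0x17, C2 = 0x87, C3 = 0xF2, C4 = 0xB2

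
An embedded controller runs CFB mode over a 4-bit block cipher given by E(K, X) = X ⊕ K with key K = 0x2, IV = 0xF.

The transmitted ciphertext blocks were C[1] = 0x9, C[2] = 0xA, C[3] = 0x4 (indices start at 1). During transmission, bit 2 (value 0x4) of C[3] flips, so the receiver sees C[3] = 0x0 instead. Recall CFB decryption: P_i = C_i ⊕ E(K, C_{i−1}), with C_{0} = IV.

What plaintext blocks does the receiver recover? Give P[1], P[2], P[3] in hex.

P[1] = 0x4, P[2] = 0x1, P[3] = 0x8

Only C[3] changed, to 0x0. In CFB, a change in C_i flips the same bit in P_i and garbles P_{i+1}. Decrypting the received ciphertext:
P[1]: E(K, 0xF) = 0xD; 0x9 ⊕ 0xD = 0x4.
P[2]: E(K, 0x9) = 0xB; 0xA ⊕ 0xB = 0x1.
P[3]: E(K, 0xA) = 0x8; 0x0 ⊕ 0x8 = 0x8.
Blocks that differ from the original plaintext: P[3].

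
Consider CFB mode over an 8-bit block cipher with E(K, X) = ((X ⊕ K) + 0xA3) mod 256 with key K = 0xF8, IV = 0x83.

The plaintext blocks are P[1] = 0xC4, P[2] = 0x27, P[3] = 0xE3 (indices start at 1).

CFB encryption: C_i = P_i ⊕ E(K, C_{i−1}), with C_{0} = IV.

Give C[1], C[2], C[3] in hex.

C[1] = 0xDA, C[2] = 0xE2, C[3] = 0x5E

C[1]: E(K, 0x83) = 0x1E; 0xC4 ⊕ 0x1E = 0xDA.
C[2]: E(K, 0xDA) = 0xC5; 0x27 ⊕ 0xC5 = 0xE2.
C[3]: E(K, 0xE2) = 0xBD; 0xE3 ⊕ 0xBD = 0x5E.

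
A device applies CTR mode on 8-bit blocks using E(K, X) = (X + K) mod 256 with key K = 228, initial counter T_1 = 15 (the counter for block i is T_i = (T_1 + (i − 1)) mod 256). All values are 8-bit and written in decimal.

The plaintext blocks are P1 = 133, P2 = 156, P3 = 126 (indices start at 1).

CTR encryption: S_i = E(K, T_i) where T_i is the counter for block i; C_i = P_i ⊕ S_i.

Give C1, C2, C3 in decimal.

C1 = 118, C2 = 104, C3 = 139

C1: T = 15, S = E(K, T) = 243; 133 ⊕ 243 = 118.
C2: T = 16, S = E(K, T) = 244; 156 ⊕ 244 = 104.
C3: T = 17, S = E(K, T) = 245; 126 ⊕ 245 = 139.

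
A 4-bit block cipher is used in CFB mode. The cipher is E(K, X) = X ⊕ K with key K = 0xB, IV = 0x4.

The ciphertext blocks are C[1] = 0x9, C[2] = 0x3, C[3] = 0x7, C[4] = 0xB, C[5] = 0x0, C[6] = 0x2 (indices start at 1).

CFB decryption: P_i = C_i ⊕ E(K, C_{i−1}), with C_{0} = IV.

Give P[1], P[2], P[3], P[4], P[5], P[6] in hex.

P[1]: E(K, 0x4) = 0xF; 0x9 ⊕ 0xF = 0x6.
P[2]: E(K, 0x9) = 0x2; 0x3 ⊕ 0x2 = 0x1.
P[3]: E(K, 0x3) = 0x8; 0x7 ⊕ 0x8 = 0xF.
P[4]: E(K, 0x7) = 0xC; 0xB ⊕ 0xC = 0x7.
P[5]: E(K, 0xB) = 0x0; 0x0 ⊕ 0x0 = 0x0.
P[6]: E(K, 0x0) = 0xB; 0x2 ⊕ 0xB = 0x9.

P[1] = 0x6, P[2] = 0x1, P[3] = 0xF, P[4] = 0x7, P[5] = 0x0, P[6] = 0x9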